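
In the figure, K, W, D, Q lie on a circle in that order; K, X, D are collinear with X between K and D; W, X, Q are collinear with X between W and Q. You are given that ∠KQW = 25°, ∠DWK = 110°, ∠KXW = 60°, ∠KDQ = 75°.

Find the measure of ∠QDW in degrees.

1. ∠KDW = 25°  [same arc KW]
2. ∠DXQ = 60°  [vertical angles at X]
3. ∠DXW = 120°  [linear pair at X on KD]
4. ∠DQW = 45°  [△DXQ]
5. ∠DWQ = 35°  [△WXD]
6. ∠QDW = 100°  [△WDQ]

∠QDW = 100°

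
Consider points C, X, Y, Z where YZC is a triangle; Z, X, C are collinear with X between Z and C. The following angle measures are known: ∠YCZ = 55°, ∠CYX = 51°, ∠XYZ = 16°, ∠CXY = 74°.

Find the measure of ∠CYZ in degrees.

1. ∠YXZ = 106°  [linear pair at X on ZC]
2. ∠XZY = 58°  [△YZX]
3. ∠CZY = 58°  [X on ray ZC]
4. ∠CYZ = 67°  [△YZC]

∠CYZ = 67°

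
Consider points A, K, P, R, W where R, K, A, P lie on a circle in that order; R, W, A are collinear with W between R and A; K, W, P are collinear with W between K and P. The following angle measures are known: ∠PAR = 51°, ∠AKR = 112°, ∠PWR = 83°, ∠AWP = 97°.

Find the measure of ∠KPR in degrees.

1. ∠APR = 68°  [cyclic RKAP, opposite ∠K+∠P]
2. ∠ARP = 61°  [△RAP]
3. ∠KPR = 36°  [△RWP]

∠KPR = 36°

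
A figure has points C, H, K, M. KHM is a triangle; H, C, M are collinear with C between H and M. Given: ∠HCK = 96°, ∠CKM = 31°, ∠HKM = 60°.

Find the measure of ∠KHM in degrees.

1. ∠KCM = 84°  [linear pair at C on HM]
2. ∠CMK = 65°  [△KCM]
3. ∠HMK = 65°  [C on ray MH]
4. ∠KHM = 55°  [△KHM]

∠KHM = 55°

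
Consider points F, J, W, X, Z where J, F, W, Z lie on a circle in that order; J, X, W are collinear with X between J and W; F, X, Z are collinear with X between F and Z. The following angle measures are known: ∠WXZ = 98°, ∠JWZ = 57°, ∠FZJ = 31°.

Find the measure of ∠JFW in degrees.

∠JFW = 124°

1. ∠FXJ = 98°  [vertical angles at X]
2. ∠JFZ = 57°  [same arc JZ]
3. ∠FWJ = 31°  [same arc JF]
4. ∠FJW = 25°  [△JXF]
5. ∠JFW = 124°  [△JFW]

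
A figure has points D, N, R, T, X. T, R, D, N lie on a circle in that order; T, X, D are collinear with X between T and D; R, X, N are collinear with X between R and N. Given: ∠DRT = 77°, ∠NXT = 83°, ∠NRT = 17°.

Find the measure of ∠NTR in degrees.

∠NTR = 126°

1. ∠DNT = 103°  [cyclic TRDN, opposite ∠R+∠N]
2. ∠NDT = 17°  [same arc TN]
3. ∠DTN = 60°  [△TDN]
4. ∠RNT = 37°  [△TXN]
5. ∠NTR = 126°  [△TRN]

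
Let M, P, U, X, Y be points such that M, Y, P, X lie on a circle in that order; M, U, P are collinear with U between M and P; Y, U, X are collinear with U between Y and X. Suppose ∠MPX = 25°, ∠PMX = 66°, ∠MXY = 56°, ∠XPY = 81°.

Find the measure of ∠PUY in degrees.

∠PUY = 58°

1. ∠PYX = 66°  [same arc PX]
2. ∠MPY = 56°  [same arc MY]
3. ∠PUY = 58°  [△YUP]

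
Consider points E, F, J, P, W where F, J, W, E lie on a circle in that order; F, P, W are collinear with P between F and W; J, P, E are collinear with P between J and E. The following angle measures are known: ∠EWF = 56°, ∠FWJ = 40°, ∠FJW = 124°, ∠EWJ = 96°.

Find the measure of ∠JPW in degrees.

1. ∠EJF = 56°  [same arc FE]
2. ∠JFW = 16°  [△FJW]
3. ∠FPJ = 108°  [△FPJ]
4. ∠JPW = 72°  [linear pair at P on FW]

∠JPW = 72°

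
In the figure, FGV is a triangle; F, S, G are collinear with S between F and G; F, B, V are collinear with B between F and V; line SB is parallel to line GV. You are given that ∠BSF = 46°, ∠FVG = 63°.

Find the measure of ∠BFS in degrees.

1. ∠FGV = 46°  [SB∥GV, corresponding at S]
2. ∠GFV = 71°  [△FGV]
3. ∠BFS = 71°  [S on FG, B on FV]

∠BFS = 71°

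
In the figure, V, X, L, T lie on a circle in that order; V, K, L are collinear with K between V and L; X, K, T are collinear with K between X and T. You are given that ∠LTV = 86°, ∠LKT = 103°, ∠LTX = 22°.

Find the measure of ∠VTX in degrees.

∠VTX = 64°

1. ∠LXV = 94°  [cyclic VXLT, opposite ∠X+∠T]
2. ∠LVX = 22°  [same arc XL]
3. ∠VLX = 64°  [△VXL]
4. ∠VTX = 64°  [same arc VX]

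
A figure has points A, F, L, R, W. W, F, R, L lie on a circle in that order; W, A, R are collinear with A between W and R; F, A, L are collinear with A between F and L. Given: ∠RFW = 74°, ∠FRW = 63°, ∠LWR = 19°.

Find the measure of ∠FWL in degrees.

1. ∠FWR = 43°  [△WFR]
2. ∠LFR = 19°  [same arc RL]
3. ∠FLR = 43°  [same arc FR]
4. ∠FRL = 118°  [△FRL]
5. ∠FWL = 62°  [cyclic WFRL, opposite ∠W+∠R]

∠FWL = 62°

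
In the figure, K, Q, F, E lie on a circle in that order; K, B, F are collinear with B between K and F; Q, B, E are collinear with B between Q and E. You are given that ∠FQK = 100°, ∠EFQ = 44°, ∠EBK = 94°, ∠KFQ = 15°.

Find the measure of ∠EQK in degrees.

1. ∠EKQ = 136°  [cyclic KQFE, opposite ∠K+∠F]
2. ∠KEQ = 15°  [same arc KQ]
3. ∠EQK = 29°  [△KQE]

∠EQK = 29°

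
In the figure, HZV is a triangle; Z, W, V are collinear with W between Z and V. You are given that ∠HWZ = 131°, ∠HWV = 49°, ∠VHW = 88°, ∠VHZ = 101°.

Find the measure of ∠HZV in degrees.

1. ∠HVW = 43°  [△HWV]
2. ∠HVZ = 43°  [W on ray VZ]
3. ∠HZV = 36°  [△HZV]

∠HZV = 36°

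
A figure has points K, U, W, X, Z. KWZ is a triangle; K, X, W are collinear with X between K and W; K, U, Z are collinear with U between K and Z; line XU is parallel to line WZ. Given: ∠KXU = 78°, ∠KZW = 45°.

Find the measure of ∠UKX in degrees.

1. ∠KWZ = 78°  [XU∥WZ, corresponding at X]
2. ∠WKZ = 57°  [△KWZ]
3. ∠UKX = 57°  [X on KW, U on KZ]

∠UKX = 57°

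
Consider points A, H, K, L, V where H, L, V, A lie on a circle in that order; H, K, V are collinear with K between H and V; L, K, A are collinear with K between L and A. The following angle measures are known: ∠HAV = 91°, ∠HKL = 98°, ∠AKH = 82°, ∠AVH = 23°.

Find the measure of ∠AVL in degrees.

∠AVL = 55°

1. ∠AHV = 66°  [△HVA]
2. ∠AKV = 98°  [vertical angles at K]
3. ∠LAV = 59°  [△VKA]
4. ∠ALV = 66°  [same arc VA]
5. ∠AVL = 55°  [△LVA]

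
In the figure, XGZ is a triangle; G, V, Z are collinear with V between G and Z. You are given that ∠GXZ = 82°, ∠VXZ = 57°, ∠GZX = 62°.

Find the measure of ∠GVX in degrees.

1. ∠VZX = 62°  [V on ray ZG]
2. ∠XVZ = 61°  [△XVZ]
3. ∠GVX = 119°  [linear pair at V on GZ]

∠GVX = 119°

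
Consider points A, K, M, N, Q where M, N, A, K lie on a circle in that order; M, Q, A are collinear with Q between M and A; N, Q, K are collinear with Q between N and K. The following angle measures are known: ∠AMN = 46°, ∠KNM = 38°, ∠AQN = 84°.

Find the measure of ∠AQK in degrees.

1. ∠AKN = 46°  [same arc NA]
2. ∠KAM = 38°  [same arc MK]
3. ∠AQK = 96°  [△AQK]

∠AQK = 96°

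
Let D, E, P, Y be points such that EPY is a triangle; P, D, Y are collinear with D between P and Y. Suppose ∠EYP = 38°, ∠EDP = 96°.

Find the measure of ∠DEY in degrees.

1. ∠DYE = 38°  [D on ray YP]
2. ∠EDY = 84°  [linear pair at D on PY]
3. ∠DEY = 58°  [△EDY]

∠DEY = 58°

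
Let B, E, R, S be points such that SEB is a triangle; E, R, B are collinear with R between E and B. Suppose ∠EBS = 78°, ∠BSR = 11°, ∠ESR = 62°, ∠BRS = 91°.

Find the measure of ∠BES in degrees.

1. ∠ERS = 89°  [linear pair at R on EB]
2. ∠RES = 29°  [△SER]
3. ∠BES = 29°  [R on ray EB]

∠BES = 29°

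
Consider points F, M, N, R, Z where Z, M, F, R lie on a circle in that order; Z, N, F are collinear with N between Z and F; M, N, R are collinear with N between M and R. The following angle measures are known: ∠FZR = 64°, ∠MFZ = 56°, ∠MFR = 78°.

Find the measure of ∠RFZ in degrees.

1. ∠MRZ = 56°  [same arc ZM]
2. ∠MZR = 102°  [cyclic ZMFR, opposite ∠Z+∠F]
3. ∠RMZ = 22°  [△ZMR]
4. ∠RFZ = 22°  [same arc ZR]

∠RFZ = 22°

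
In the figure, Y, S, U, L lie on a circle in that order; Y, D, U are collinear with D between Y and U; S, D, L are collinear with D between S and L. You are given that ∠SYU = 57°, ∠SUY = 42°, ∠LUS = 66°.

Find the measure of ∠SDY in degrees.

∠SDY = 99°

1. ∠SLY = 42°  [same arc YS]
2. ∠LYS = 114°  [cyclic YSUL, opposite ∠Y+∠U]
3. ∠LSY = 24°  [△YSL]
4. ∠SDY = 99°  [△YDS]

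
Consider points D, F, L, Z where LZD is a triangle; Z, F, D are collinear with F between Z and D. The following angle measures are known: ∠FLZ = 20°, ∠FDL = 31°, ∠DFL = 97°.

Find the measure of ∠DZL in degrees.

1. ∠LFZ = 83°  [linear pair at F on ZD]
2. ∠FZL = 77°  [△LZF]
3. ∠DZL = 77°  [F on ray ZD]

∠DZL = 77°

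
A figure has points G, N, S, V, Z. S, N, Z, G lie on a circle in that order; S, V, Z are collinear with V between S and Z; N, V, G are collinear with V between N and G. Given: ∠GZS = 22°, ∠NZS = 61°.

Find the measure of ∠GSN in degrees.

∠GSN = 97°

1. ∠GNS = 22°  [same arc SG]
2. ∠NGS = 61°  [same arc SN]
3. ∠GSN = 97°  [△SNG]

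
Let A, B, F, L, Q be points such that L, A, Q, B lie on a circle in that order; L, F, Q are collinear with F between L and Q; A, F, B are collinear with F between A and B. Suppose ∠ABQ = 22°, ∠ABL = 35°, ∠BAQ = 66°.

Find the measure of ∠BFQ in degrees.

1. ∠BLQ = 66°  [same arc QB]
2. ∠BFL = 79°  [△LFB]
3. ∠BFQ = 101°  [linear pair at F on LQ]

∠BFQ = 101°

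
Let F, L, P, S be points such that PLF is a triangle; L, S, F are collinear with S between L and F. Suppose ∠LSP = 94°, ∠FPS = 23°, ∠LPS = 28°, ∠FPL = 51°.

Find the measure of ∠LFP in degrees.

∠LFP = 71°

1. ∠FSP = 86°  [linear pair at S on LF]
2. ∠PFS = 71°  [△PSF]
3. ∠LFP = 71°  [S on ray FL]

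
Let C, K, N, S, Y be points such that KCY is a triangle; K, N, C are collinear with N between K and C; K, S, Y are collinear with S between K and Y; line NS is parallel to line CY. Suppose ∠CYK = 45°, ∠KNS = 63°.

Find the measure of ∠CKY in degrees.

∠CKY = 72°

1. ∠KSN = 45°  [NS∥CY, corresponding at S]
2. ∠NKS = 72°  [△KNS]
3. ∠CKY = 72°  [N on KC, S on KY]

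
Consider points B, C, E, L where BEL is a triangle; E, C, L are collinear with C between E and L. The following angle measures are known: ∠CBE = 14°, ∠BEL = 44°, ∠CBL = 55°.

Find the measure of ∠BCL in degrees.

1. ∠BEC = 44°  [C on ray EL]
2. ∠BCE = 122°  [△BEC]
3. ∠BCL = 58°  [linear pair at C on EL]

∠BCL = 58°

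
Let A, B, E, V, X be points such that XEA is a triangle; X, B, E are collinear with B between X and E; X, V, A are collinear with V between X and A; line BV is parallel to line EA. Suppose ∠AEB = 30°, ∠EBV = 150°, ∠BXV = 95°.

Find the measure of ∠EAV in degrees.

∠EAV = 55°

1. ∠AEX = 30°  [B on ray EX]
2. ∠AXE = 95°  [B on XE, V on XA]
3. ∠EAX = 55°  [△XEA]
4. ∠EAV = 55°  [V on ray AX]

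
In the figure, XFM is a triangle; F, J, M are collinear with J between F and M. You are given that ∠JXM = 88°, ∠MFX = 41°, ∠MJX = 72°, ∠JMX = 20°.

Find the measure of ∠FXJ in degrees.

1. ∠JFX = 41°  [J on ray FM]
2. ∠FJX = 108°  [linear pair at J on FM]
3. ∠FXJ = 31°  [△XFJ]

∠FXJ = 31°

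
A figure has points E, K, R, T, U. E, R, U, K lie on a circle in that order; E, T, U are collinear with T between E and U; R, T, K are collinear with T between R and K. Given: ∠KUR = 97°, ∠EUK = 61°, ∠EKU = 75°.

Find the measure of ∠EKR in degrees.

∠EKR = 36°

1. ∠KER = 83°  [cyclic ERUK, opposite ∠E+∠U]
2. ∠ERK = 61°  [same arc EK]
3. ∠EKR = 36°  [△ERK]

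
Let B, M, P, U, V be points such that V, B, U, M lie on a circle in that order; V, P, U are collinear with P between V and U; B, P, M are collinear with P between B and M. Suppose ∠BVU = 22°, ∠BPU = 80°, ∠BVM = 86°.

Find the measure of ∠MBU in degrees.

∠MBU = 64°

1. ∠BMU = 22°  [same arc BU]
2. ∠BUM = 94°  [cyclic VBUM, opposite ∠V+∠U]
3. ∠MBU = 64°  [△BUM]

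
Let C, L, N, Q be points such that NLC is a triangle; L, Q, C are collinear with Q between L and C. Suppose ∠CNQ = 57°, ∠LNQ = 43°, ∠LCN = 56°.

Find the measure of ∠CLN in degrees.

∠CLN = 24°

1. ∠NCQ = 56°  [Q on ray CL]
2. ∠CQN = 67°  [△NQC]
3. ∠LQN = 113°  [linear pair at Q on LC]
4. ∠NLQ = 24°  [△NLQ]
5. ∠CLN = 24°  [Q on ray LC]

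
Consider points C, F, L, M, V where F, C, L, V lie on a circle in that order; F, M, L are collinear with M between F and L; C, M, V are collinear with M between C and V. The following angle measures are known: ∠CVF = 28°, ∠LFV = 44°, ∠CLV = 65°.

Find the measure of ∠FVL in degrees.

∠FVL = 99°

1. ∠FMV = 108°  [△FMV]
2. ∠LCV = 44°  [same arc LV]
3. ∠CVL = 71°  [△CLV]
4. ∠LMV = 72°  [linear pair at M on FL]
5. ∠FLV = 37°  [△LMV]
6. ∠FVL = 99°  [△FLV]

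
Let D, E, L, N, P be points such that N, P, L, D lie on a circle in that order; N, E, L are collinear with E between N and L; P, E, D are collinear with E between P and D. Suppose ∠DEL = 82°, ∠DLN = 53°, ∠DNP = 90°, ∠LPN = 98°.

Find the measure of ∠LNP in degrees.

∠LNP = 45°

1. ∠NEP = 82°  [vertical angles at E]
2. ∠DPN = 53°  [same arc ND]
3. ∠LNP = 45°  [△NEP]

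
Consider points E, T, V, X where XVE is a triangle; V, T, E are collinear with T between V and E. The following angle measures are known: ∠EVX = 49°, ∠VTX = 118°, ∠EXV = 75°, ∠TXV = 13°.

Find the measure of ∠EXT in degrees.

∠EXT = 62°

1. ∠VEX = 56°  [△XVE]
2. ∠ETX = 62°  [linear pair at T on VE]
3. ∠TEX = 56°  [T on ray EV]
4. ∠EXT = 62°  [△XTE]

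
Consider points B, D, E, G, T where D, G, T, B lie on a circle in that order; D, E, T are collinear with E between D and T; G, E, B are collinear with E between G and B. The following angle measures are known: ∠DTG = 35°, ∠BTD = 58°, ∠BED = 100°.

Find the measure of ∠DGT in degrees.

1. ∠DBG = 35°  [same arc DG]
2. ∠BDT = 45°  [△DEB]
3. ∠DBT = 77°  [△DTB]
4. ∠DGT = 103°  [cyclic DGTB, opposite ∠G+∠B]

∠DGT = 103°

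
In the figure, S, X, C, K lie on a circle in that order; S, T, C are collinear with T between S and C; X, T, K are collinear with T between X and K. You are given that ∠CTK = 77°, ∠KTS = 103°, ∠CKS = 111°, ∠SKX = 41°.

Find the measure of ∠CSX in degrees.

1. ∠CXS = 69°  [cyclic SXCK, opposite ∠X+∠K]
2. ∠SCX = 41°  [same arc SX]
3. ∠CSX = 70°  [△SXC]

∠CSX = 70°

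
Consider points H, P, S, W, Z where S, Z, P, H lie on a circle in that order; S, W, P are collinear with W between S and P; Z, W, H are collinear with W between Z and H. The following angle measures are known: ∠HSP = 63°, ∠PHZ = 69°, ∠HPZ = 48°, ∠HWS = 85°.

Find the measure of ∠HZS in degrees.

∠HZS = 16°

1. ∠SHZ = 32°  [△SWH]
2. ∠HSZ = 132°  [cyclic SZPH, opposite ∠S+∠P]
3. ∠HZS = 16°  [△SZH]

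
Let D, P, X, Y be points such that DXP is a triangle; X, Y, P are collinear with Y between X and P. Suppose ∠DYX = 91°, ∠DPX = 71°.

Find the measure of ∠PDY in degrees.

∠PDY = 20°

1. ∠DYP = 89°  [linear pair at Y on XP]
2. ∠DPY = 71°  [Y on ray PX]
3. ∠PDY = 20°  [△DYP]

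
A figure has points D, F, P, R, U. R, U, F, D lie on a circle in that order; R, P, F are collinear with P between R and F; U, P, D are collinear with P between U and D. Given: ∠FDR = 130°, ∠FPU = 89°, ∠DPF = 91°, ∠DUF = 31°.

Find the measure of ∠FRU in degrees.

1. ∠FUR = 50°  [cyclic RUFD, opposite ∠U+∠D]
2. ∠RFU = 60°  [△UPF]
3. ∠FRU = 70°  [△RUF]

∠FRU = 70°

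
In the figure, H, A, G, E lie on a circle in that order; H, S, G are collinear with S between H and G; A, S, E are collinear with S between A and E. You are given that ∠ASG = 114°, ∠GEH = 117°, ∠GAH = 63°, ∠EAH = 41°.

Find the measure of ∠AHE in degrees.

∠AHE = 95°

1. ∠ESH = 114°  [vertical angles at S]
2. ∠EGH = 41°  [same arc HE]
3. ∠EHG = 22°  [△HGE]
4. ∠AEH = 44°  [△HSE]
5. ∠AHE = 95°  [△HAE]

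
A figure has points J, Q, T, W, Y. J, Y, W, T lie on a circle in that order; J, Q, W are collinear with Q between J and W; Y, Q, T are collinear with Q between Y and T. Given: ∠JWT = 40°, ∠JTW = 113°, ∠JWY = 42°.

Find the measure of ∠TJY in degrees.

1. ∠JYT = 40°  [same arc JT]
2. ∠JTY = 42°  [same arc JY]
3. ∠TJY = 98°  [△JYT]

∠TJY = 98°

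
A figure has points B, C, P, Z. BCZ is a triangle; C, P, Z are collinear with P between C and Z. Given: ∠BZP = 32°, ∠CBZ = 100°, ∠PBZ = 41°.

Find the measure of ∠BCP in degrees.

∠BCP = 48°

1. ∠BZC = 32°  [P on ray ZC]
2. ∠BCZ = 48°  [△BCZ]
3. ∠BCP = 48°  [P on ray CZ]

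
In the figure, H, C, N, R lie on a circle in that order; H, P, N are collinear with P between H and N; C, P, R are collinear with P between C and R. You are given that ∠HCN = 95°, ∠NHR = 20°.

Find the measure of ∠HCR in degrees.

∠HCR = 75°

1. ∠HRN = 85°  [cyclic HCNR, opposite ∠C+∠R]
2. ∠HNR = 75°  [△HNR]
3. ∠HCR = 75°  [same arc HR]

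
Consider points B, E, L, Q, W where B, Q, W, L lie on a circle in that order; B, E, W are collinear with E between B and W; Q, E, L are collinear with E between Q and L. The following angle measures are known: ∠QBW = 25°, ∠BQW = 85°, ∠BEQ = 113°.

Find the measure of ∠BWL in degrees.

∠BWL = 42°

1. ∠QLW = 25°  [same arc QW]
2. ∠LEW = 113°  [vertical angles at E]
3. ∠BWL = 42°  [△WEL]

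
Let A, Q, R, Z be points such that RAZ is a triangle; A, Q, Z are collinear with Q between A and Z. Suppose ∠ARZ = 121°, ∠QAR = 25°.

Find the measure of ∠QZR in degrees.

∠QZR = 34°

1. ∠RAZ = 25°  [Q on ray AZ]
2. ∠AZR = 34°  [△RAZ]
3. ∠QZR = 34°  [Q on ray ZA]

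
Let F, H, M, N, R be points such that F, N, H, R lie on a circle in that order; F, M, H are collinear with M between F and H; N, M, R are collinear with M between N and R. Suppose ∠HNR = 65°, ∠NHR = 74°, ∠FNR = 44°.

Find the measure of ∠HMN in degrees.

1. ∠HFR = 65°  [same arc HR]
2. ∠NFR = 106°  [cyclic FNHR, opposite ∠F+∠H]
3. ∠FRN = 30°  [△FNR]
4. ∠FMR = 85°  [△FMR]
5. ∠HMN = 85°  [vertical angles at M]

∠HMN = 85°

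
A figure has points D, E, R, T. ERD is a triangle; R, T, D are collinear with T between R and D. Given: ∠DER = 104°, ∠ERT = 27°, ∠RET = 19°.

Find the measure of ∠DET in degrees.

1. ∠ETR = 134°  [△ERT]
2. ∠DRE = 27°  [T on ray RD]
3. ∠DTE = 46°  [linear pair at T on RD]
4. ∠EDR = 49°  [△ERD]
5. ∠EDT = 49°  [T on ray DR]
6. ∠DET = 85°  [△ETD]

∠DET = 85°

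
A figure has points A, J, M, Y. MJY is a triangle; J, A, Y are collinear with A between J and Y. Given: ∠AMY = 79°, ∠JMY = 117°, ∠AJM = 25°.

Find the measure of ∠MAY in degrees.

∠MAY = 63°

1. ∠MJY = 25°  [A on ray JY]
2. ∠JYM = 38°  [△MJY]
3. ∠AYM = 38°  [A on ray YJ]
4. ∠MAY = 63°  [△MAY]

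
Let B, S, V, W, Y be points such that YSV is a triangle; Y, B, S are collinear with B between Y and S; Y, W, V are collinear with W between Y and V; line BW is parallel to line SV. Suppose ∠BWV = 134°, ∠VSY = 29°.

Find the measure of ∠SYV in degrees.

1. ∠BWY = 46°  [linear pair at W on YV]
2. ∠WBY = 29°  [BW∥SV, corresponding at B]
3. ∠BYW = 105°  [△YBW]
4. ∠SYV = 105°  [B on YS, W on YV]

∠SYV = 105°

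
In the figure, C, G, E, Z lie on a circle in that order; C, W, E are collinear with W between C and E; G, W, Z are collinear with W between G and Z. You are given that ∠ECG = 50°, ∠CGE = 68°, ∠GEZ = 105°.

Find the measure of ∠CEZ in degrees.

1. ∠CEG = 62°  [△CGE]
2. ∠GCZ = 75°  [cyclic CGEZ, opposite ∠C+∠E]
3. ∠CZG = 62°  [same arc CG]
4. ∠CGZ = 43°  [△CGZ]
5. ∠CEZ = 43°  [same arc CZ]

∠CEZ = 43°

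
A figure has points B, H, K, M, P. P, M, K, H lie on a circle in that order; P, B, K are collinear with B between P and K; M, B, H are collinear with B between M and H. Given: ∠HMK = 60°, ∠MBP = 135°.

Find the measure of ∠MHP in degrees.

∠MHP = 75°

1. ∠HPK = 60°  [same arc KH]
2. ∠HBK = 135°  [vertical angles at B]
3. ∠HBP = 45°  [linear pair at B on PK]
4. ∠MHP = 75°  [△PBH]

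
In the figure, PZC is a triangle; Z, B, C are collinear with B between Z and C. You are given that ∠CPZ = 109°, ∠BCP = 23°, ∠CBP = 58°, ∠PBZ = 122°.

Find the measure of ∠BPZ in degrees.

1. ∠PCZ = 23°  [B on ray CZ]
2. ∠CZP = 48°  [△PZC]
3. ∠BZP = 48°  [B on ray ZC]
4. ∠BPZ = 10°  [△PZB]

∠BPZ = 10°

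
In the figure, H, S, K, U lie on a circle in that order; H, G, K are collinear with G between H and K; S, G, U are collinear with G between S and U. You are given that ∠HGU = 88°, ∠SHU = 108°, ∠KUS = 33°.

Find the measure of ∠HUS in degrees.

1. ∠KGS = 88°  [vertical angles at G]
2. ∠SKU = 72°  [cyclic HSKU, opposite ∠H+∠K]
3. ∠KSU = 75°  [△SKU]
4. ∠HKS = 17°  [△SGK]
5. ∠HUS = 17°  [same arc HS]

∠HUS = 17°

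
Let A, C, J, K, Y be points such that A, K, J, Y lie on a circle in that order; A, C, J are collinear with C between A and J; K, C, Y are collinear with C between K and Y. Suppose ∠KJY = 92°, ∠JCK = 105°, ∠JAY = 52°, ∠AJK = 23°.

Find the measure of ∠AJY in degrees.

∠AJY = 69°

1. ∠KAY = 88°  [cyclic AKJY, opposite ∠A+∠J]
2. ∠ACY = 105°  [vertical angles at C]
3. ∠AYK = 23°  [△ACY]
4. ∠AKY = 69°  [△AKY]
5. ∠AJY = 69°  [same arc AY]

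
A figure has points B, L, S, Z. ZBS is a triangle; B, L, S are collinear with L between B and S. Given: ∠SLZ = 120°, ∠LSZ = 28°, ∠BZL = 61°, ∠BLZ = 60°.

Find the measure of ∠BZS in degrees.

∠BZS = 93°

1. ∠BSZ = 28°  [L on ray SB]
2. ∠LBZ = 59°  [△ZBL]
3. ∠SBZ = 59°  [L on ray BS]
4. ∠BZS = 93°  [△ZBS]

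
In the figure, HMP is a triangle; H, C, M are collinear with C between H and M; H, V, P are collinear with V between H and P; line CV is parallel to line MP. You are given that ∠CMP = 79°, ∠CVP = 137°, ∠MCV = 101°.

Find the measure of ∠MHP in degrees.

∠MHP = 58°

1. ∠CVH = 43°  [linear pair at V on HP]
2. ∠HCV = 79°  [linear pair at C on HM]
3. ∠CHV = 58°  [△HCV]
4. ∠MHP = 58°  [C on HM, V on HP]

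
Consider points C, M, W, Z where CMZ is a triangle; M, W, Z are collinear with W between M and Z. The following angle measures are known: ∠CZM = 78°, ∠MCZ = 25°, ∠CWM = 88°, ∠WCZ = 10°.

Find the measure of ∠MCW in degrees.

1. ∠CMZ = 77°  [△CMZ]
2. ∠CMW = 77°  [W on ray MZ]
3. ∠MCW = 15°  [△CMW]

∠MCW = 15°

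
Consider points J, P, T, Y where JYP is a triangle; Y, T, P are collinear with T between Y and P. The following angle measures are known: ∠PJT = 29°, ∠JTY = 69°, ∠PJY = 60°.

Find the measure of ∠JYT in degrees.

1. ∠JTP = 111°  [linear pair at T on YP]
2. ∠JPT = 40°  [△JTP]
3. ∠JPY = 40°  [T on ray PY]
4. ∠JYP = 80°  [△JYP]
5. ∠JYT = 80°  [T on ray YP]

∠JYT = 80°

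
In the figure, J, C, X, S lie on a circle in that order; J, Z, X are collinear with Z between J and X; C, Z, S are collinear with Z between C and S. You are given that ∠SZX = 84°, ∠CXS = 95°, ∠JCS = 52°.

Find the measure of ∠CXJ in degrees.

1. ∠CJS = 85°  [cyclic JCXS, opposite ∠J+∠X]
2. ∠CSJ = 43°  [△JCS]
3. ∠CXJ = 43°  [same arc JC]

∠CXJ = 43°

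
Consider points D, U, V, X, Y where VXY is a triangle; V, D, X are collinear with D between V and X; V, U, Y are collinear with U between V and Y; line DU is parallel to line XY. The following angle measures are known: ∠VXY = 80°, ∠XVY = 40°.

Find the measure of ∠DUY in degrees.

∠DUY = 120°

1. ∠VYX = 60°  [△VXY]
2. ∠DUV = 60°  [DU∥XY, corresponding at U]
3. ∠DUY = 120°  [linear pair at U on VY]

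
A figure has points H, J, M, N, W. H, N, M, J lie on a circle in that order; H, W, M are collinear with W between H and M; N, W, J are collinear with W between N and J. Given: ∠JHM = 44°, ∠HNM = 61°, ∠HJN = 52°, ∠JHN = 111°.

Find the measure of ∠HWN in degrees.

1. ∠HMN = 52°  [same arc HN]
2. ∠HNJ = 17°  [△HNJ]
3. ∠MHN = 67°  [△HNM]
4. ∠HWN = 96°  [△HWN]

∠HWN = 96°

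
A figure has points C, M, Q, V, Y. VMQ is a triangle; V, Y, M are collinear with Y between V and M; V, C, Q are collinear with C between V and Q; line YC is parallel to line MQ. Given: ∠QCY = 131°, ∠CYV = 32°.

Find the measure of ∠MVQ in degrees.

∠MVQ = 99°

1. ∠VCY = 49°  [linear pair at C on VQ]
2. ∠CVY = 99°  [△VYC]
3. ∠MVQ = 99°  [Y on VM, C on VQ]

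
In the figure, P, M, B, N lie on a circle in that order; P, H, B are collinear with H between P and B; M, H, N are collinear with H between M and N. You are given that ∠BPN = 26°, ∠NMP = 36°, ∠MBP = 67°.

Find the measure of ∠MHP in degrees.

1. ∠BMN = 26°  [same arc BN]
2. ∠BHM = 87°  [△MHB]
3. ∠MHP = 93°  [linear pair at H on PB]

∠MHP = 93°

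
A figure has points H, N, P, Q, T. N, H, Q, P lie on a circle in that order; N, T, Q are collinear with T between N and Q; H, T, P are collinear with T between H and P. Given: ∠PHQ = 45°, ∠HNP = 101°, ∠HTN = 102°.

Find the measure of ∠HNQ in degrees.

1. ∠HQP = 79°  [cyclic NHQP, opposite ∠N+∠Q]
2. ∠HPQ = 56°  [△HQP]
3. ∠HNQ = 56°  [same arc HQ]

∠HNQ = 56°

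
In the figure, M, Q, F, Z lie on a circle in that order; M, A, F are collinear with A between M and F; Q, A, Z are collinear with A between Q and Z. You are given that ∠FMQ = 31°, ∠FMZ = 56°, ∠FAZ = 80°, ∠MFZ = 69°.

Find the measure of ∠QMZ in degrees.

∠QMZ = 87°

1. ∠MAZ = 100°  [linear pair at A on MF]
2. ∠MQZ = 69°  [same arc MZ]
3. ∠MZQ = 24°  [△MAZ]
4. ∠QMZ = 87°  [△MQZ]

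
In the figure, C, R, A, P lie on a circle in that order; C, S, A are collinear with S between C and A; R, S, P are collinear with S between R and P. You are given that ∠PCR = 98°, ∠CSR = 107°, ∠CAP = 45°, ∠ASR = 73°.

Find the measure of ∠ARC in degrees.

∠ARC = 115°

1. ∠PAR = 82°  [cyclic CRAP, opposite ∠C+∠A]
2. ∠ASP = 107°  [vertical angles at S]
3. ∠CRP = 45°  [same arc CP]
4. ∠APR = 28°  [△ASP]
5. ∠ARP = 70°  [△RAP]
6. ∠ACR = 28°  [△CSR]
7. ∠CAR = 37°  [△RSA]
8. ∠ARC = 115°  [△CRA]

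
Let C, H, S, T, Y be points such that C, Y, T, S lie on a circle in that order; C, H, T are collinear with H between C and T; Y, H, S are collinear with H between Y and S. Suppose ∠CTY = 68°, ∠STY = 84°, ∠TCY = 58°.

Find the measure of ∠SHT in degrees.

∠SHT = 106°

1. ∠CSY = 68°  [same arc CY]
2. ∠SCY = 96°  [cyclic CYTS, opposite ∠C+∠T]
3. ∠TSY = 58°  [same arc YT]
4. ∠CYS = 16°  [△CYS]
5. ∠CTS = 16°  [same arc CS]
6. ∠SHT = 106°  [△THS]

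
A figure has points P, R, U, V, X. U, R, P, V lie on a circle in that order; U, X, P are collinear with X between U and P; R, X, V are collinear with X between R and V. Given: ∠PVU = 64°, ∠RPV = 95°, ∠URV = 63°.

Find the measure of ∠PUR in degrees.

∠PUR = 32°

1. ∠PRU = 116°  [cyclic URPV, opposite ∠R+∠V]
2. ∠RUV = 85°  [cyclic URPV, opposite ∠U+∠P]
3. ∠RVU = 32°  [△URV]
4. ∠RPU = 32°  [same arc UR]
5. ∠PUR = 32°  [△URP]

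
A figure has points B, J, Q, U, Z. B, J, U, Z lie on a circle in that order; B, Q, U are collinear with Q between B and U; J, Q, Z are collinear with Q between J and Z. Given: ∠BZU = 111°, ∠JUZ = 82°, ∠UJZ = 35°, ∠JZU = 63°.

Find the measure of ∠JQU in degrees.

1. ∠BJU = 69°  [cyclic BJUZ, opposite ∠J+∠Z]
2. ∠JBU = 63°  [same arc JU]
3. ∠BUJ = 48°  [△BJU]
4. ∠JQU = 97°  [△JQU]

∠JQU = 97°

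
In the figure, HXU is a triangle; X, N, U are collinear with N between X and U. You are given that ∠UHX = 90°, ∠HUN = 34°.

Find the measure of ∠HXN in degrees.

1. ∠HUX = 34°  [N on ray UX]
2. ∠HXU = 56°  [△HXU]
3. ∠HXN = 56°  [N on ray XU]

∠HXN = 56°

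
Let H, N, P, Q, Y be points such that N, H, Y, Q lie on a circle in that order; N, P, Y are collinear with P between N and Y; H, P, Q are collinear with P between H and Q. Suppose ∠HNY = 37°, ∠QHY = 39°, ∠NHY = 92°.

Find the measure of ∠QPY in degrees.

∠QPY = 90°

1. ∠HQY = 37°  [same arc HY]
2. ∠QNY = 39°  [same arc YQ]
3. ∠NQY = 88°  [cyclic NHYQ, opposite ∠H+∠Q]
4. ∠NYQ = 53°  [△NYQ]
5. ∠QPY = 90°  [△YPQ]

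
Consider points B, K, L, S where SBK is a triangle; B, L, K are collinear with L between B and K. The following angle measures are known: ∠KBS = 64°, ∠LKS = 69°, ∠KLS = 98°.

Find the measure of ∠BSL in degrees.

∠BSL = 34°

1. ∠LBS = 64°  [L on ray BK]
2. ∠BLS = 82°  [linear pair at L on BK]
3. ∠BSL = 34°  [△SBL]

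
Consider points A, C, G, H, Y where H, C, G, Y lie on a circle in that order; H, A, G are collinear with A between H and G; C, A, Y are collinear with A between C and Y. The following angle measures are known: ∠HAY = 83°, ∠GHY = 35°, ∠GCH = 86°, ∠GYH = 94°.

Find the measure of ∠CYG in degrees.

∠CYG = 32°

1. ∠GAY = 97°  [linear pair at A on HG]
2. ∠HGY = 51°  [△HGY]
3. ∠CYG = 32°  [△GAY]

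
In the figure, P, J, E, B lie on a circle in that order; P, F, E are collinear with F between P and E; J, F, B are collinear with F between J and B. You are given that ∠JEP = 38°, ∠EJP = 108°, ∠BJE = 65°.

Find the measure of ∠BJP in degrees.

∠BJP = 43°

1. ∠EPJ = 34°  [△PJE]
2. ∠EFJ = 77°  [△JFE]
3. ∠JFP = 103°  [linear pair at F on PE]
4. ∠BJP = 43°  [△PFJ]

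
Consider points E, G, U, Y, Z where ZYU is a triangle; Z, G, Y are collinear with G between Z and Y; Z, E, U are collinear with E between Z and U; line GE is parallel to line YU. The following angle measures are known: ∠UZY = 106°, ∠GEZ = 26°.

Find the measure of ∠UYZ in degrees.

1. ∠EZG = 106°  [G on ZY, E on ZU]
2. ∠EGZ = 48°  [△ZGE]
3. ∠UYZ = 48°  [GE∥YU, corresponding at G]

∠UYZ = 48°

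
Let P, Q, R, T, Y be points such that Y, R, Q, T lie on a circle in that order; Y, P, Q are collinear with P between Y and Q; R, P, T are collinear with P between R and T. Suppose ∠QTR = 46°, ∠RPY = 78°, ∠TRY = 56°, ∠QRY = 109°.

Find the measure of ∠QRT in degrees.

∠QRT = 53°

1. ∠QYR = 46°  [same arc RQ]
2. ∠QPR = 102°  [linear pair at P on YQ]
3. ∠RQY = 25°  [△YRQ]
4. ∠QRT = 53°  [△RPQ]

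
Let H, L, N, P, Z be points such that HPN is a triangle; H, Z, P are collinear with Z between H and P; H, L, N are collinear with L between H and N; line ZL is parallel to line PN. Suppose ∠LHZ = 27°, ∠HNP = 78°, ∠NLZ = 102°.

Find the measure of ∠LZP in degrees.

∠LZP = 105°

1. ∠NHP = 27°  [Z on HP, L on HN]
2. ∠HPN = 75°  [△HPN]
3. ∠HZL = 75°  [ZL∥PN, corresponding at Z]
4. ∠LZP = 105°  [linear pair at Z on HP]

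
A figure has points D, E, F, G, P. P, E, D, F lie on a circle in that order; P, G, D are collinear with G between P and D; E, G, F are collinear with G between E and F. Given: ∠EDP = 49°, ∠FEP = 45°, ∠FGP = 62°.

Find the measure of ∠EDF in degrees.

1. ∠EFP = 49°  [same arc PE]
2. ∠EPF = 86°  [△PEF]
3. ∠EDF = 94°  [cyclic PEDF, opposite ∠P+∠D]

∠EDF = 94°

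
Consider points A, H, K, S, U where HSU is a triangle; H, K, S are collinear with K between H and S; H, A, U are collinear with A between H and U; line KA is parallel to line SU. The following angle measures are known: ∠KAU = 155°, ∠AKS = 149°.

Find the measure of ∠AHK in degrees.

1. ∠HAK = 25°  [linear pair at A on HU]
2. ∠AKH = 31°  [linear pair at K on HS]
3. ∠AHK = 124°  [△HKA]

∠AHK = 124°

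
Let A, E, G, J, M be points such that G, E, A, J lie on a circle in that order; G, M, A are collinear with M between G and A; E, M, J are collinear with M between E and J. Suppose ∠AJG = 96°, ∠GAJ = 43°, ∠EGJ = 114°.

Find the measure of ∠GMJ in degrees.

∠GMJ = 116°

1. ∠AGJ = 41°  [△GAJ]
2. ∠GEJ = 43°  [same arc GJ]
3. ∠EJG = 23°  [△GEJ]
4. ∠GMJ = 116°  [△GMJ]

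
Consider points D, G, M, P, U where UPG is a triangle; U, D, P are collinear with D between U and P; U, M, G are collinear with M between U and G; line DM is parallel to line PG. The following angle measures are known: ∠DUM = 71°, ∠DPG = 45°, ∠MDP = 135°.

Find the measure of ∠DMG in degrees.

∠DMG = 116°

1. ∠MDU = 45°  [linear pair at D on UP]
2. ∠DMU = 64°  [△UDM]
3. ∠DMG = 116°  [linear pair at M on UG]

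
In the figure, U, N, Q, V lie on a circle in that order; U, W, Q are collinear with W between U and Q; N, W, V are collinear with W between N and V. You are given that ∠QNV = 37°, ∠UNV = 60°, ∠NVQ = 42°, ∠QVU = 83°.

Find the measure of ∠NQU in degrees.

∠NQU = 41°

1. ∠NUQ = 42°  [same arc NQ]
2. ∠QNU = 97°  [cyclic UNQV, opposite ∠N+∠V]
3. ∠NQU = 41°  [△UNQ]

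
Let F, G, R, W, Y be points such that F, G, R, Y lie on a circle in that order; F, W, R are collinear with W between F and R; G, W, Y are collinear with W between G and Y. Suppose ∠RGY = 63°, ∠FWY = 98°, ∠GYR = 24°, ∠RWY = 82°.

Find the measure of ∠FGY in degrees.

1. ∠RFY = 63°  [same arc RY]
2. ∠GRY = 93°  [△GRY]
3. ∠FYG = 19°  [△FWY]
4. ∠GFY = 87°  [cyclic FGRY, opposite ∠F+∠R]
5. ∠FGY = 74°  [△FGY]

∠FGY = 74°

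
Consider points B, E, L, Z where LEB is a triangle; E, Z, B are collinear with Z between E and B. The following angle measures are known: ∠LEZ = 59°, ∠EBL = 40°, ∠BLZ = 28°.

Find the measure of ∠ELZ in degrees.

∠ELZ = 53°

1. ∠LBZ = 40°  [Z on ray BE]
2. ∠BZL = 112°  [△LZB]
3. ∠EZL = 68°  [linear pair at Z on EB]
4. ∠ELZ = 53°  [△LEZ]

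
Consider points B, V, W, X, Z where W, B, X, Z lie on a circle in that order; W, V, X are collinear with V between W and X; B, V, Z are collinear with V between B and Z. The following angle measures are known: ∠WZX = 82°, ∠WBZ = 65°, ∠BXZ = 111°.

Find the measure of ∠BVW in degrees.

1. ∠WXZ = 65°  [same arc WZ]
2. ∠BWZ = 69°  [cyclic WBXZ, opposite ∠W+∠X]
3. ∠XWZ = 33°  [△WXZ]
4. ∠BZW = 46°  [△WBZ]
5. ∠XBZ = 33°  [same arc XZ]
6. ∠BXW = 46°  [same arc WB]
7. ∠BVX = 101°  [△BVX]
8. ∠BVW = 79°  [linear pair at V on WX]

∠BVW = 79°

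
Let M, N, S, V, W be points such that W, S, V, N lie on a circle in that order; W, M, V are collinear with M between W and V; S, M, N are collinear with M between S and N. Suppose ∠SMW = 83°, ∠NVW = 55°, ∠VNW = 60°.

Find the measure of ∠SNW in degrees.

∠SNW = 18°

1. ∠NMV = 83°  [vertical angles at M]
2. ∠NWV = 65°  [△WVN]
3. ∠NMW = 97°  [linear pair at M on WV]
4. ∠SNW = 18°  [△WMN]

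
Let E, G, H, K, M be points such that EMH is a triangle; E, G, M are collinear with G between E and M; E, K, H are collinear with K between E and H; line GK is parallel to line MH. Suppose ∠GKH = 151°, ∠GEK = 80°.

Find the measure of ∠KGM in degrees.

∠KGM = 109°

1. ∠EKG = 29°  [linear pair at K on EH]
2. ∠EGK = 71°  [△EGK]
3. ∠KGM = 109°  [linear pair at G on EM]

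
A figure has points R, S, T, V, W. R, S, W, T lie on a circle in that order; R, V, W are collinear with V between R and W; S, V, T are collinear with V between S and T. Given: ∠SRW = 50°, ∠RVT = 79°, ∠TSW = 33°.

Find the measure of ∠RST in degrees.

∠RST = 29°

1. ∠STW = 50°  [same arc SW]
2. ∠TVW = 101°  [linear pair at V on RW]
3. ∠RWT = 29°  [△WVT]
4. ∠RST = 29°  [same arc RT]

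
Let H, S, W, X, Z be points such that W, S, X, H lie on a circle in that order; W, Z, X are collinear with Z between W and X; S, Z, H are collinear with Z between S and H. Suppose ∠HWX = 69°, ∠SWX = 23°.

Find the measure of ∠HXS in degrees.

1. ∠HSX = 69°  [same arc XH]
2. ∠SHX = 23°  [same arc SX]
3. ∠HXS = 88°  [△SXH]

∠HXS = 88°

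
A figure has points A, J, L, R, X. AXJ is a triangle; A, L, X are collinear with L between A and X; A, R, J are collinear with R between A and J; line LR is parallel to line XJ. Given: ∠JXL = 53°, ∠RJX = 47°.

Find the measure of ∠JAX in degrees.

∠JAX = 80°

1. ∠AXJ = 53°  [L on ray XA]
2. ∠AJX = 47°  [R on ray JA]
3. ∠JAX = 80°  [△AXJ]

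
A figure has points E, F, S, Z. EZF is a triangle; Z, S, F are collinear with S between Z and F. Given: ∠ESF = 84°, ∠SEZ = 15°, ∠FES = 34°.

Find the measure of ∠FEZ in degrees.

1. ∠EFS = 62°  [△ESF]
2. ∠ESZ = 96°  [linear pair at S on ZF]
3. ∠EZS = 69°  [△EZS]
4. ∠EFZ = 62°  [S on ray FZ]
5. ∠EZF = 69°  [S on ray ZF]
6. ∠FEZ = 49°  [△EZF]

∠FEZ = 49°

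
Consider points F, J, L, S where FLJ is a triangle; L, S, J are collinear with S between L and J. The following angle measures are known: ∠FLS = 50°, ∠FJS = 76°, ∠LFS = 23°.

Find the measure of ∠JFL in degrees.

∠JFL = 54°

1. ∠FLJ = 50°  [S on ray LJ]
2. ∠FJL = 76°  [S on ray JL]
3. ∠JFL = 54°  [△FLJ]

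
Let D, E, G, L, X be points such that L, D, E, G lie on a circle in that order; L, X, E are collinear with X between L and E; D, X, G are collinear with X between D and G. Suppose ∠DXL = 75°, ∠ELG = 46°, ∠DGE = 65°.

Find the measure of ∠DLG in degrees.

∠DLG = 111°

1. ∠EDG = 46°  [same arc EG]
2. ∠DEG = 69°  [△DEG]
3. ∠DLG = 111°  [cyclic LDEG, opposite ∠L+∠E]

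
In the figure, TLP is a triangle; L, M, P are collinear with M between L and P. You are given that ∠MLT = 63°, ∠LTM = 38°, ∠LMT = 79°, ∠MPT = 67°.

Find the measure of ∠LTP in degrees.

∠LTP = 50°

1. ∠PLT = 63°  [M on ray LP]
2. ∠LPT = 67°  [M on ray PL]
3. ∠LTP = 50°  [△TLP]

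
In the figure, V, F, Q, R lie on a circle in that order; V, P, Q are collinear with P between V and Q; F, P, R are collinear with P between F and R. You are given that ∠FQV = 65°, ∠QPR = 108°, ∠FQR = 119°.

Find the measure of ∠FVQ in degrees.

1. ∠FRV = 65°  [same arc VF]
2. ∠FPV = 108°  [vertical angles at P]
3. ∠FVR = 61°  [cyclic VFQR, opposite ∠V+∠Q]
4. ∠RFV = 54°  [△VFR]
5. ∠FVQ = 18°  [△VPF]

∠FVQ = 18°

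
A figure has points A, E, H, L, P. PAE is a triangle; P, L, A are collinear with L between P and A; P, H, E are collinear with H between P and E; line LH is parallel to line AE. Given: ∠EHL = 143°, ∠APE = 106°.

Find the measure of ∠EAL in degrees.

1. ∠LHP = 37°  [linear pair at H on PE]
2. ∠HPL = 106°  [L on PA, H on PE]
3. ∠HLP = 37°  [△PLH]
4. ∠ALH = 143°  [linear pair at L on PA]
5. ∠EAL = 37°  [LH∥AE, co-interior at A–L]

∠EAL = 37°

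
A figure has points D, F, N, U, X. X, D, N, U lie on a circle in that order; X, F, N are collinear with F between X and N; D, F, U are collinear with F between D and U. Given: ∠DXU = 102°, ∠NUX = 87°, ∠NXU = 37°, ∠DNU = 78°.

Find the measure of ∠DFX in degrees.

1. ∠UNX = 56°  [△XNU]
2. ∠NDU = 37°  [same arc NU]
3. ∠DUN = 65°  [△DNU]
4. ∠UDX = 56°  [same arc XU]
5. ∠DXN = 65°  [same arc DN]
6. ∠DFX = 59°  [△XFD]

∠DFX = 59°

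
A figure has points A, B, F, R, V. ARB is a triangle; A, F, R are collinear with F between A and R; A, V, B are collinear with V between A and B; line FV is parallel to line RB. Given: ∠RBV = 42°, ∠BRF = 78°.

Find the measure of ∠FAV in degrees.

1. ∠ABR = 42°  [V on ray BA]
2. ∠ARB = 78°  [F on ray RA]
3. ∠BAR = 60°  [△ARB]
4. ∠FAV = 60°  [F on AR, V on AB]

∠FAV = 60°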